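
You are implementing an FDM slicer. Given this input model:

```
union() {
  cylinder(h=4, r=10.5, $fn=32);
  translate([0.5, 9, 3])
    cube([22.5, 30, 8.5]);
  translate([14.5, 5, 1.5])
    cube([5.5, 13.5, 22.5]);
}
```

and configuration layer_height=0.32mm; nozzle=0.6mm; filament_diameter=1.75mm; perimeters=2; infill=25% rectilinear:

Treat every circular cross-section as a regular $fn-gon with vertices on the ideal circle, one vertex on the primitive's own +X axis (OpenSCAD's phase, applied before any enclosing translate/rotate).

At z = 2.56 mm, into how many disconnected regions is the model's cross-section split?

At z = 2.56 mm: the r=10.5 cylinder contributes a regular 32-gon of circumradius 10.5; the cube at (0.5, 9) does not reach this height (z outside [3, 11.5]); the cube at (14.5, 5) is present — its section is the full 5.5×13.5 rectangle; Combining (union): the 2 present regions are separate (no shared area or edge), so areas and boundary lengths simply add and each stays a separate island — 2 connected regions. The result has 2 disconnected regions.

2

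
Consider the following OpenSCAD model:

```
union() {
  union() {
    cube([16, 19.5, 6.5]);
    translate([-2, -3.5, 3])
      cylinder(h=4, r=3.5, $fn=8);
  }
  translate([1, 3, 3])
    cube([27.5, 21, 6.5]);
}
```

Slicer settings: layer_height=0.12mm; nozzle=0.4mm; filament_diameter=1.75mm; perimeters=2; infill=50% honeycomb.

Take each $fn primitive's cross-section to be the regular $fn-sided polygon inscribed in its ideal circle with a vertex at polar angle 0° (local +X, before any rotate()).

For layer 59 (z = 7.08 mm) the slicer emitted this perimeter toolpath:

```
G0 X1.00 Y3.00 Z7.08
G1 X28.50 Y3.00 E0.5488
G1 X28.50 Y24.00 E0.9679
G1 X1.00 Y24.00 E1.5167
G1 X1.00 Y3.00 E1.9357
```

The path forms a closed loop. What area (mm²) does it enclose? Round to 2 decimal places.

577.50 mm²

Apply the shoelace formula to the sequence of (X, Y) vertices; enclosed area = 577.50 mm².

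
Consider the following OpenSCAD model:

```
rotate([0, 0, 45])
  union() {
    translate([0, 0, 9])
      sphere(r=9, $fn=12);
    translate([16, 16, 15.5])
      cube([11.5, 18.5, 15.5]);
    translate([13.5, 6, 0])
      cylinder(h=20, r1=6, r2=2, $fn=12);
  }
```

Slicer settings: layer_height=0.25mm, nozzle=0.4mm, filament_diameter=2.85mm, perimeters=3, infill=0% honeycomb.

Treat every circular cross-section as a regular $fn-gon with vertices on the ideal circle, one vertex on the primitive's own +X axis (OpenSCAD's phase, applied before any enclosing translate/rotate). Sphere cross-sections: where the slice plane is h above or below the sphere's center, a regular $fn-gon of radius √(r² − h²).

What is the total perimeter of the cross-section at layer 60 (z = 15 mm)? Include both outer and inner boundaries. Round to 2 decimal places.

60.30 mm

At z = 15 mm: the r=9 sphere slices to a regular 12-gon of circumradius 6.708 (√(r²−h²) with h=6 from center) (perimeter = 2·12·6.708·sin(180°/12) = 41.67 mm); the cube at (16, 16) is not intersected at this z (z outside [15.5, 31]); the cone at (13.5, 6) contributes a regular 12-gon of circumradius 3.000 (interpolated between r1=6 and r2=2 at t=0.750) (perimeter = 2·12·3.000·sin(180°/12) = 18.63 mm); Taking the union: the 2 present regions are separate (no shared area or edge), so areas and boundary lengths simply add and each stays a separate island — boundary = 60.30 mm; (whole slice rotated 45° about Z — lengths, areas and connectivity unchanged). Overall, the cross-section has 2 separate islands. Total boundary length (outer) = 60.30 mm.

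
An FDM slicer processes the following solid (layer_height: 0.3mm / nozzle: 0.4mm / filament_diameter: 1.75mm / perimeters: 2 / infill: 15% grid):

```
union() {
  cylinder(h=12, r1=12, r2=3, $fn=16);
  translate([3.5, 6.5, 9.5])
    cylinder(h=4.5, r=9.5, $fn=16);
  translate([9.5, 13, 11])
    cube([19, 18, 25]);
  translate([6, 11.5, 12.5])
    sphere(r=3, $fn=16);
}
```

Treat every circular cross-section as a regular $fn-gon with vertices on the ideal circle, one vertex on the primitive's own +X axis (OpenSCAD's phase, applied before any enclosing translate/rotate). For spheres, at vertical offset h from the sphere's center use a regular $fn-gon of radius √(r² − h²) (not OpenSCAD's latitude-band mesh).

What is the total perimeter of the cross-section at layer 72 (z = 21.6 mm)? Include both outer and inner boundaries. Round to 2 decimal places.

At z = 21.6 mm: the cone is not intersected at this z (z outside [0, 12]); the cylinder at (3.5, 6.5) does not reach this height (z outside [9.5, 14]); the cube at (9.5, 13) is present — its section is the full 19×18 rectangle (perimeter 74.00 mm); the sphere at (6, 11.5) does not reach this height (|z−center|=9.100 > r=3); Combining (union): only the 19×18 cube at (9.5, 13) is present, so the union is just that shape — boundary = 74.00 mm. Overall, the cross-section is a single solid region. Total boundary length (outer) = 74.00 mm.

74.00 mm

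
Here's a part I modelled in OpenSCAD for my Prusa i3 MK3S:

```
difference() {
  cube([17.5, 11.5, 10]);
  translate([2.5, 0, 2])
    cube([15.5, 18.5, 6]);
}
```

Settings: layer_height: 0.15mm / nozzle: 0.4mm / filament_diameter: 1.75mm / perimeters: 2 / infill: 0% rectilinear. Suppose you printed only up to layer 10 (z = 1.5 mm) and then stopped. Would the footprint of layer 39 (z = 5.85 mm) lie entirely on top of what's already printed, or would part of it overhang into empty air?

Compare the two slices. At z = 1.5: the 17.5×11.5 cube contributes its full rectangle (area 201.25 mm²); the cube at (2.5, 0) does not reach this height (z outside [2, 8]); Taking the first minus the rest: none of the subtracted shapes is present at this height, so the 17.5×11.5 cube is unchanged — area = 201.25 mm². At z = 5.85: the cube is present — its section is the full 17.5×11.5 rectangle (area 201.25 mm²); the cube at (2.5, 0) (footprint 15.5×18.5) is included at this height (area 286.75 mm²); Subtracting the remaining from the first: starting from the 17.5×11.5 cube (201.25 mm²), the 15.5×18.5 cube at (2.5, 0) partially overlaps it — only the 172.50 mm² overlap (of its 286.75 mm²) is removed, clipping the outline — area = 28.75 mm². Checking containment: the cross-section at z = 5.85 is a subset of the cross-section at z = 1.5.

entirely on top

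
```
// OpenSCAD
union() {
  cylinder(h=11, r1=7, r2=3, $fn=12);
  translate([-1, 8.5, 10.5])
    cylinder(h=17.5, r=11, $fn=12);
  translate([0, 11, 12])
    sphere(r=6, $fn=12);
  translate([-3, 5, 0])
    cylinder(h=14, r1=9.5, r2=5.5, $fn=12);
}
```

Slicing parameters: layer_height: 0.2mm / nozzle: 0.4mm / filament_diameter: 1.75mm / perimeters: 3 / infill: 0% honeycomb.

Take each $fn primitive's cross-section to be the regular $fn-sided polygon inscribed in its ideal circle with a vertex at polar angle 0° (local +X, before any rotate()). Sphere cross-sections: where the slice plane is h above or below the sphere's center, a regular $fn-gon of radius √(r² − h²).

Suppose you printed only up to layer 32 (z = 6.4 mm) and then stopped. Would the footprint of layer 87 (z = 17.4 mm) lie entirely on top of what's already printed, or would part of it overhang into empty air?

part overhangs

Compare the two slices. At z = 6.4: the cone: at t=0.582 of its height the radius interpolates to r₁+(r₂−r₁)t = 4.673, giving a regular 12-gon of that circumradius (area = (12/2)·4.673²·sin(360°/12) = 65.50 mm²); the cylinder at (-1, 8.5) does not reach this height (z outside [10.5, 28]); the r=6 sphere at (0, 11) contributes a regular 12-gon of circumradius √(6²−5.6²) = 2.154 (area = (12/2)·2.154²·sin(360°/12) = 13.92 mm²); the cone at (-3, 5) contributes a regular 12-gon of circumradius 7.671 (interpolated between r1=9.5 and r2=5.5 at t=0.457) (area = (12/2)·7.671²·sin(360°/12) = 176.55 mm²); Taking the union: the regions partially overlap — summed areas 255.98 mm² minus the doubly-counted overlap 53.41 mm² gives 202.56 mm² — area = 202.56 mm². At z = 17.4: the cone is absent (z outside [0, 11]); the r=11 cylinder at (-1, 8.5) gives a regular 12-gon of circumradius 11 (constant along its height) (area = (12/2)·11.000²·sin(360°/12) = 363.00 mm²); the r=6 sphere at (0, 11) contributes a regular 12-gon of circumradius √(6²−5.4²) = 2.615 (area = (12/2)·2.615²·sin(360°/12) = 20.52 mm²); the cone at (-3, 5) is absent (z outside [0, 14]); Taking the union: the r=6 sphere at (0, 11) lies entirely inside the r=11 cylinder at (-1, 8.5), so the union is just the r=11 cylinder at (-1, 8.5) — area = 363.00 mm². Checking containment: at z = 17.4 the cross-section extends beyond the z = 6.4 cross-section by about 181.21 mm².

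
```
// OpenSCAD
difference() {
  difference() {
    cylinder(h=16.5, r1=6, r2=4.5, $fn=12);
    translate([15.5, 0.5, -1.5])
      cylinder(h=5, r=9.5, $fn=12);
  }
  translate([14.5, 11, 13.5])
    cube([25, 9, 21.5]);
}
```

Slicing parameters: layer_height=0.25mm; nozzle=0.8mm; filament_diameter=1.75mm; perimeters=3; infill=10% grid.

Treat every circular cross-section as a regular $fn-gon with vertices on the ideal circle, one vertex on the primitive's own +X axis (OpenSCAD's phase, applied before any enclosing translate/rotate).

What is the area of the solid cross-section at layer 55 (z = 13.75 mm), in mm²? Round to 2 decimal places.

67.69 mm²

At z = 13.75 mm: the cone (r1=6→r2=4.5) has section circumradius 4.750 here — a regular 12-gon (area = (12/2)·4.750²·sin(360°/12) = 67.69 mm²); the cylinder at (15.5, 0.5) does not reach this height (z outside [-1.5, 3.5]); Taking the first minus the rest: none of the subtracted shapes is present at this height, so the cone is unchanged — area = 67.69 mm²; the cube at (14.5, 11) (footprint 25×9) is included at this height (area 225.00 mm²); Subtracting the remaining from the first: starting from that combined region (67.69 mm²), the 25×9 cube at (14.5, 11) misses the remaining region (no effect) — area = 67.69 mm². Overall, the cross-section is a single solid region. Net area = 67.69 mm².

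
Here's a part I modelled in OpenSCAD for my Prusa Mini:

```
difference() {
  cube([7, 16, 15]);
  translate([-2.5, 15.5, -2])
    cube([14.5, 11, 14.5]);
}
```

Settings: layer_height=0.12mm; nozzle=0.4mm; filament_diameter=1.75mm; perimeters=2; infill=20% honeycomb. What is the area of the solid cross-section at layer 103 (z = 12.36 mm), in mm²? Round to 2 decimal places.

At z = 12.36 mm: the cube (footprint 7×16) is included at this height (area 112.00 mm²); the 14.5×11 cube at (-2.5, 15.5) contributes its full rectangle (area 159.50 mm²); After the difference (first − rest): starting from the 7×16 cube (112.00 mm²), the 14.5×11 cube at (-2.5, 15.5) partially overlaps it — only the 3.50 mm² overlap (of its 159.50 mm²) is removed, clipping the outline — area = 108.50 mm². Overall, the cross-section is a single solid region. Net area = 108.50 mm².

108.50 mm²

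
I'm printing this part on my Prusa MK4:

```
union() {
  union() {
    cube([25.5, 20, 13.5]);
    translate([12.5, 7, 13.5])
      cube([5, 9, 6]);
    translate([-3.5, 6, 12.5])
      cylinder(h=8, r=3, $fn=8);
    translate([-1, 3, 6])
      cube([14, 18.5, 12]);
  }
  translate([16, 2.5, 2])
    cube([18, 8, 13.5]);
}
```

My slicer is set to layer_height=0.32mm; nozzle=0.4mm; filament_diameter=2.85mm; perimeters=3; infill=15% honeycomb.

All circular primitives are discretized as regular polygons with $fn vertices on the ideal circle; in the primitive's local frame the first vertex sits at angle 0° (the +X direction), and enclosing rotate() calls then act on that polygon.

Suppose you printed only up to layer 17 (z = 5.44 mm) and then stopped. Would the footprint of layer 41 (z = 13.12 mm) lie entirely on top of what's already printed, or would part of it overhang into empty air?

Compare the two slices. At z = 5.44: the cube (footprint 25.5×20) is included at this height (area 510.00 mm²); the cube at (12.5, 7) is not intersected at this z (z outside [13.5, 19.5]); the cylinder at (-3.5, 6) does not reach this height (z outside [12.5, 20.5]); the cube at (-1, 3) is absent (z outside [6, 18]); Taking the union: only the 25.5×20 cube is present, so the union is just that shape — area = 510.00 mm²; the cube at (16, 2.5) is present — its section is the full 18×8 rectangle (area 144.00 mm²); Taking the union: the regions partially overlap — summed areas 654.00 mm² minus the doubly-counted overlap 76.00 mm² gives 578.00 mm² — area = 578.00 mm². At z = 13.12: the cube is present — its section is the full 25.5×20 rectangle (area 510.00 mm²); the cube at (12.5, 7) is not intersected at this z (z outside [13.5, 19.5]); the cylinder at (-3.5, 6): section is a regular 8-gon, circumradius r=3 (area = (8/2)·3.000²·sin(360°/8) = 25.46 mm²); the cube at (-1, 3) (footprint 14×18.5) is included at this height (area 259.00 mm²); Merging all regions: the regions partially overlap — summed areas 794.46 mm² minus the doubly-counted overlap 221.60 mm² gives 572.85 mm² — area = 572.85 mm²; the cube at (16, 2.5) is present — its section is the full 18×8 rectangle (area 144.00 mm²); Merging all regions: the regions partially overlap — summed areas 716.85 mm² minus the doubly-counted overlap 76.00 mm² gives 640.85 mm² — area = 640.85 mm². Checking containment: at z = 13.12 the cross-section extends beyond the z = 5.44 cross-section by about 62.85 mm².

part overhangs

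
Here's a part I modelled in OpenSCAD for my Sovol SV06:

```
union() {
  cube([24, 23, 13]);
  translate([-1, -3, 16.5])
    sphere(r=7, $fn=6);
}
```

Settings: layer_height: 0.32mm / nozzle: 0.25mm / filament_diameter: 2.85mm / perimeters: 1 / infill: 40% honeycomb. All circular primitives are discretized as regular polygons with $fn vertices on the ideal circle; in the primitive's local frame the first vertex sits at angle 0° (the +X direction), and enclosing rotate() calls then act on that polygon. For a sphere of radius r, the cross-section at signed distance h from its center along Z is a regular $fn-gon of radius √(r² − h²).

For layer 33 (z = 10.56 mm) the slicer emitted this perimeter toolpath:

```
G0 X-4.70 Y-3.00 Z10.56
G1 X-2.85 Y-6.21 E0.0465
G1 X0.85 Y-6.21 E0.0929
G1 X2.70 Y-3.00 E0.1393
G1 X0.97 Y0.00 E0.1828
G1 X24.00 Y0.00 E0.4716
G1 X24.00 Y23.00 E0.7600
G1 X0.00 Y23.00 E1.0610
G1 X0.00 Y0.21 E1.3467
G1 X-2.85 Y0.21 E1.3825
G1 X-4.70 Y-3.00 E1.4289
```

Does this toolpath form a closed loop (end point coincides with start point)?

yes

Start point (G0): (-4.70, -3.00). End point (last G1): the path returns to the start — closed.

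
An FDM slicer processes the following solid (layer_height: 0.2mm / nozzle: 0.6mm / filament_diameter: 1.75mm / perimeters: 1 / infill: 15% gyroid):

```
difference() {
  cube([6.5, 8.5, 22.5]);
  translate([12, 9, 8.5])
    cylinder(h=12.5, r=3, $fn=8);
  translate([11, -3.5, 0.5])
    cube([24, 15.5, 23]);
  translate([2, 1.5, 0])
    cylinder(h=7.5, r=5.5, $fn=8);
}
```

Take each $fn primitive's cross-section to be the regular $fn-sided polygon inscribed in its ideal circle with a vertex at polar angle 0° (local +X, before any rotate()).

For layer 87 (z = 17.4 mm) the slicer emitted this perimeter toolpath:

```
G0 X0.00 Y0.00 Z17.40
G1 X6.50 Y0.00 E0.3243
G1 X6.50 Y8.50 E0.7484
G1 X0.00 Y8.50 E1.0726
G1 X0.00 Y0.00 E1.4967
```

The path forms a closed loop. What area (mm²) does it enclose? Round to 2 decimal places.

55.25 mm²

Apply the shoelace formula to the sequence of (X, Y) vertices; enclosed area = 55.25 mm².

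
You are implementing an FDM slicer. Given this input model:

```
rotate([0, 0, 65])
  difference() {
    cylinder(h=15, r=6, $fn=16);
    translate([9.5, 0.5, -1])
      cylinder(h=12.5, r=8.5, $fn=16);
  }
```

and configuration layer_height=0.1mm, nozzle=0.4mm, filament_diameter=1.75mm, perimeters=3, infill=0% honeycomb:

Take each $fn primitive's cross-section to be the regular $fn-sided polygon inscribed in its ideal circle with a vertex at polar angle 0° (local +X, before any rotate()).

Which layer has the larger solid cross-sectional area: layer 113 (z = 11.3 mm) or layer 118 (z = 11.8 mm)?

layer 118 (z = 11.8 mm)

Layer 113 (z = 11.3): the cylinder: section is a regular 16-gon, circumradius r=6 (area = (16/2)·6.000²·sin(360°/16) = 110.21 mm²); the cylinder at (9.5, 0.5): section is a regular 16-gon, circumradius r=8.5 (area = (16/2)·8.500²·sin(360°/16) = 221.19 mm²); After the difference (first − rest): starting from the r=6 cylinder (110.21 mm²), the r=8.5 cylinder at (9.5, 0.5) partially overlaps it — only the 34.64 mm² overlap (of its 221.19 mm²) is removed, clipping the outline — area = 75.57 mm²; (rotated 65° about Z; rotation is an isometry so areas/perimeters/island counts are preserved). So its area = 75.57 mm². Layer 118 (z = 11.8): the cylinder: section is a regular 16-gon, circumradius r=6 (area = (16/2)·6.000²·sin(360°/16) = 110.21 mm²); the cylinder at (9.5, 0.5) is absent (z outside [-1, 11.5]); After the difference (first − rest): none of the subtracted shapes is present at this height, so the r=6 cylinder is unchanged — area = 110.21 mm²; (whole slice rotated 65° about Z — lengths, areas and connectivity unchanged). So its area = 110.21 mm². Layer 118 is larger (110.21 vs 75.57 mm²).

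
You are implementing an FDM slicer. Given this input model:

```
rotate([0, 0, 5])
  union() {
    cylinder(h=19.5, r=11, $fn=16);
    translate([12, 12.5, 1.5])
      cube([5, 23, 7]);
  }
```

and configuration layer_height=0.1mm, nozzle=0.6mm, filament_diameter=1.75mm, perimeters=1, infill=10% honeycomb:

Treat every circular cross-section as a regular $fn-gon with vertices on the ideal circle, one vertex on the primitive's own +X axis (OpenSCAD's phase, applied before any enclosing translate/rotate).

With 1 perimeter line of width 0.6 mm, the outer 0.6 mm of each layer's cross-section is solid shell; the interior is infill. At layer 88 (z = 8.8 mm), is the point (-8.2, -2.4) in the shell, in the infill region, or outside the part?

infill

At z = 8.8 mm: the r=11 cylinder contributes a regular 16-gon of circumradius 11; the cube at (12, 12.5) is not intersected at this z (z outside [1.5, 8.5]); Taking the union: only the r=11 cylinder is present, so the union is just that shape — 1 connected region; (rotated 5° about Z; rotation is an isometry so areas/perimeters/island counts are preserved). Overall, the cross-section is a single solid region. Undo the 5° rotation: the query point maps to (-8.378, -1.676) in the un-rotated model frame. The nearest boundary edge runs (-11.00, 0.00)→(-10.16, -4.21); distance from the point to it = 2.24 mm. The point is inside the cross-section and 2.24 mm from the nearest boundary — more than the 0.6 mm shell width (1 × 0.6), so it's in the infill interior.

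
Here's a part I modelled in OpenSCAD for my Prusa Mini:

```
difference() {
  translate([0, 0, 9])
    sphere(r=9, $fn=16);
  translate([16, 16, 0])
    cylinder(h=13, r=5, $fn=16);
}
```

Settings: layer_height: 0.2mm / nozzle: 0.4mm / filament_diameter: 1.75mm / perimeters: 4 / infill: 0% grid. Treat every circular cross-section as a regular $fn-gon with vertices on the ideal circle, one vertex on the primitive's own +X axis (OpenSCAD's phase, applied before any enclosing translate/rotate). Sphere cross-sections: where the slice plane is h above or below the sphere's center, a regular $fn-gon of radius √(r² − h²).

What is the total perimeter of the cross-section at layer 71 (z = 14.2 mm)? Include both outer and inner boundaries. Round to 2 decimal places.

At z = 14.2 mm: the r=9 sphere slices to a regular 16-gon of circumradius 7.346 (√(r²−h²) with h=5.2 from center) (perimeter = 2·16·7.346·sin(180°/16) = 45.86 mm); the cylinder at (16, 16) is absent (z outside [0, 13]); Subtracting the remaining from the first: none of the subtracted shapes is present at this height, so the r=9 sphere is unchanged — boundary = 45.86 mm. Overall, the cross-section is a single solid region. Total boundary length (outer) = 45.86 mm.

45.86 mm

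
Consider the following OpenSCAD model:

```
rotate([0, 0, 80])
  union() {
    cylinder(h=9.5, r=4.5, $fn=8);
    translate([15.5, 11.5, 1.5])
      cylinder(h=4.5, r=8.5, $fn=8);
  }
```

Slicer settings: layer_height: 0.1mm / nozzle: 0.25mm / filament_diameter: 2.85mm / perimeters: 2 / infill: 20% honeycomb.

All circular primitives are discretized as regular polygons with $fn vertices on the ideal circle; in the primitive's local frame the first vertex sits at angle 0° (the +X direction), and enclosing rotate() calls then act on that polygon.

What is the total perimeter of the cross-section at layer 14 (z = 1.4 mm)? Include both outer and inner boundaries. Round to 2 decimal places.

27.55 mm

At z = 1.4 mm: the cylinder: section is a regular 8-gon, circumradius r=4.5 (perimeter = 2·8·4.500·sin(180°/8) = 27.55 mm); the cylinder at (15.5, 11.5) does not reach this height (z outside [1.5, 6]); Taking the union: only the r=4.5 cylinder is present, so the union is just that shape — boundary = 27.55 mm; (whole slice rotated 80° about Z — lengths, areas and connectivity unchanged). Overall, the cross-section is a single solid region. Total boundary length (outer) = 27.55 mm.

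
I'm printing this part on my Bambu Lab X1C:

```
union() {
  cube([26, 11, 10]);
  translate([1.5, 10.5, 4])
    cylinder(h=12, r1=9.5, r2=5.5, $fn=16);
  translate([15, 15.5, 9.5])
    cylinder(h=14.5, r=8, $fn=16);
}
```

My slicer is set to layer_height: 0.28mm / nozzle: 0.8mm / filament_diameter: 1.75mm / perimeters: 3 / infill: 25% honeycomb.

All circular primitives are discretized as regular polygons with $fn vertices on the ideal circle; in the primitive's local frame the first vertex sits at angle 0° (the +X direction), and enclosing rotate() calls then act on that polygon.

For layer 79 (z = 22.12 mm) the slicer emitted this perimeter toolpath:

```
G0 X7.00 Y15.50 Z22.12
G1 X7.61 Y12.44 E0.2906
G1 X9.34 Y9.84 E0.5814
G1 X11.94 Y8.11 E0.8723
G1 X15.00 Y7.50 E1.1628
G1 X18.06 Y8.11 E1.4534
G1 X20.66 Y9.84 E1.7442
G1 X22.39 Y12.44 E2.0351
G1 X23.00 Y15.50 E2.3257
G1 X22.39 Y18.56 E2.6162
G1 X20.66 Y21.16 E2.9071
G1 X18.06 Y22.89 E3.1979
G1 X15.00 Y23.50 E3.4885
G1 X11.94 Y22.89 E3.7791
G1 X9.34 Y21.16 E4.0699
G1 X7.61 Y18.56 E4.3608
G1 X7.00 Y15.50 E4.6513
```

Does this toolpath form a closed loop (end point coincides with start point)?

Start point (G0): (7.00, 15.50). End point (last G1): the path returns to the start — closed.

yes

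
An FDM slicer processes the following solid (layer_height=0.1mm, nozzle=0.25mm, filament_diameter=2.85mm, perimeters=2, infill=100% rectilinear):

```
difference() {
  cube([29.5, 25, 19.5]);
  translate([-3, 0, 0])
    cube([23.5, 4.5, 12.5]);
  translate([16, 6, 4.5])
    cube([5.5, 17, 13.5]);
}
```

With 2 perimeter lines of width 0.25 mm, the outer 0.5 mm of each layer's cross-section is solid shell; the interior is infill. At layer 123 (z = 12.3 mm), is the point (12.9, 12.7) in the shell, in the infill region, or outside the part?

infill

At z = 12.3 mm: the cube is present — its section is the full 29.5×25 rectangle; the 23.5×4.5 cube at (-3, 0) contributes its full rectangle; the cube at (16, 6) is present — its section is the full 5.5×17 rectangle; Taking the first minus the rest: starting from the 29.5×25 cube, the 23.5×4.5 cube at (-3, 0) partially overlaps it — only the 92.25 mm² overlap (of its 105.75 mm²) is removed, clipping the outline; the 5.5×17 cube at (16, 6) lies wholly inside it (removes its full 93.50 mm² and its 45.00 mm outline becomes a hole wall) — 1 connected region with 1 hole. Overall, the cross-section is one region with 1 hole. The nearest boundary edge runs (16.00, 23.00)→(16.00, 6.00); distance from the point to it = 3.10 mm. The point is inside the cross-section and 3.10 mm from the nearest boundary — more than the 0.5 mm shell width (2 × 0.25), so it's in the infill interior.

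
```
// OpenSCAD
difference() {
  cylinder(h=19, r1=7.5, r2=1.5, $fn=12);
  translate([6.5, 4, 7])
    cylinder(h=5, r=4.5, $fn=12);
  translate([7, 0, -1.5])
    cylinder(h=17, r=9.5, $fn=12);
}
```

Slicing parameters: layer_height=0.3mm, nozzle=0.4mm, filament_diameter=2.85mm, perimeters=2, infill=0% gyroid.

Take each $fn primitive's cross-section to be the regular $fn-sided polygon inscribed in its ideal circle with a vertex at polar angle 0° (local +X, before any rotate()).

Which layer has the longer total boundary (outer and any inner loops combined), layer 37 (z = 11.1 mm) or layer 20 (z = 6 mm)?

layer 20 (z = 6 mm)

Layer 37 (z = 11.1): the cone (r1=7.5→r2=1.5) has section circumradius 3.995 here — a regular 12-gon (perimeter = 2·12·3.995·sin(180°/12) = 24.81 mm); the cylinder at (6.5, 4): section is a regular 12-gon, circumradius r=4.5 (perimeter = 2·12·4.500·sin(180°/12) = 27.95 mm); the r=9.5 cylinder at (7, 0) gives a regular 12-gon of circumradius 9.5 (constant along its height) (perimeter = 2·12·9.500·sin(180°/12) = 59.01 mm); Taking the first minus the rest: starting from the cone, the r=4.5 cylinder at (6.5, 4) partially overlaps it — only the 1.39 mm² overlap (of its 60.75 mm²) is removed, clipping the outline; the r=9.5 cylinder at (7, 0) partially overlaps it — only the 37.65 mm² overlap (of its 270.75 mm²) is removed, clipping the outline — boundary = 16.63 mm. So its perimeter = 16.63 mm. Layer 20 (z = 6): the cone contributes a regular 12-gon of circumradius 5.605 (interpolated between r1=7.5 and r2=1.5 at t=0.316) (perimeter = 2·12·5.605·sin(180°/12) = 34.82 mm); the cylinder at (6.5, 4) is absent (z outside [7, 12]); the cylinder at (7, 0): section is a regular 12-gon, circumradius r=9.5 (perimeter = 2·12·9.500·sin(180°/12) = 59.01 mm); Taking the first minus the rest: starting from the cone, the r=9.5 cylinder at (7, 0) partially overlaps it — only the 66.15 mm² overlap (of its 270.75 mm²) is removed, clipping the outline — boundary = 28.23 mm. So its perimeter = 28.23 mm. Layer 20 is larger (28.23 vs 16.63 mm).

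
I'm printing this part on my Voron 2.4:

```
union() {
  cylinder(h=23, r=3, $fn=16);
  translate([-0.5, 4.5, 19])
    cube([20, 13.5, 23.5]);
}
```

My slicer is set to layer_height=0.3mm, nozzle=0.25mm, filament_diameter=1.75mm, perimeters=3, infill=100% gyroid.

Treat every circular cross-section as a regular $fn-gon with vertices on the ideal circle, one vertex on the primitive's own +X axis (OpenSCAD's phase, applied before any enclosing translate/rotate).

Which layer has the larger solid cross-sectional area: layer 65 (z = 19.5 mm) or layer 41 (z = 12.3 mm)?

Layer 65 (z = 19.5): the r=3 cylinder gives a regular 16-gon of circumradius 3 (constant along its height) (area = (16/2)·3.000²·sin(360°/16) = 27.55 mm²); the 20×13.5 cube at (-0.5, 4.5) contributes its full rectangle (area 270.00 mm²); Combining (union): the 2 present regions are separate (no shared area or edge), so areas and boundary lengths simply add and each stays a separate island — area = 297.55 mm². So its area = 297.55 mm². Layer 41 (z = 12.3): the r=3 cylinder gives a regular 16-gon of circumradius 3 (constant along its height) (area = (16/2)·3.000²·sin(360°/16) = 27.55 mm²); the cube at (-0.5, 4.5) does not reach this height (z outside [19, 42.5]); Merging all regions: only the r=3 cylinder is present, so the union is just that shape — area = 27.55 mm². So its area = 27.55 mm². Layer 65 is larger (297.55 vs 27.55 mm²).

layer 65 (z = 19.5 mm)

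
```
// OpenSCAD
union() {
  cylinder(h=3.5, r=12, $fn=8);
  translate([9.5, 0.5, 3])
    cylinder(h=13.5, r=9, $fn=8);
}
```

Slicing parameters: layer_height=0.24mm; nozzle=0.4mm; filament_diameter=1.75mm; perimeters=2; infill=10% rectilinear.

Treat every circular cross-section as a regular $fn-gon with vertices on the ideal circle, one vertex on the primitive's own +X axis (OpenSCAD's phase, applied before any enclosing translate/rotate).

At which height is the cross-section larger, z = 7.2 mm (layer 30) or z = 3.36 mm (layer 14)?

Layer 30 (z = 7.2): the cylinder does not reach this height (z outside [0, 3.5]); the r=9 cylinder at (9.5, 0.5) gives a regular 8-gon of circumradius 9 (constant along its height) (area = (8/2)·9.000²·sin(360°/8) = 229.10 mm²); Combining (union): only the r=9 cylinder at (9.5, 0.5) is present, so the union is just that shape — area = 229.10 mm². So its area = 229.10 mm². Layer 14 (z = 3.36): the cylinder: section is a regular 8-gon, circumradius r=12 (area = (8/2)·12.000²·sin(360°/8) = 407.29 mm²); the r=9 cylinder at (9.5, 0.5) gives a regular 8-gon of circumradius 9 (constant along its height) (area = (8/2)·9.000²·sin(360°/8) = 229.10 mm²); Combining (union): the regions partially overlap — summed areas 636.40 mm² minus the doubly-counted overlap 126.29 mm² gives 510.10 mm² — area = 510.10 mm². So its area = 510.10 mm². Layer 14 is larger (510.10 vs 229.10 mm²).

layer 14 (z = 3.36 mm)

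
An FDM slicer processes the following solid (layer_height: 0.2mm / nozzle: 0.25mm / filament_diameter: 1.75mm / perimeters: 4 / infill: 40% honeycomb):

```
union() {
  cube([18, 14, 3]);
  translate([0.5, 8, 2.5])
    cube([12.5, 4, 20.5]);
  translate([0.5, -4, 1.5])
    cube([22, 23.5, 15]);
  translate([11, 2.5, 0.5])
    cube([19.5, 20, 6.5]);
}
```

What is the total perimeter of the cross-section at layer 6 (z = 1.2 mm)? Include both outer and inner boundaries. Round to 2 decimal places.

106.00 mm

At z = 1.2 mm: the cube (footprint 18×14) is included at this height (perimeter 64.00 mm); the cube at (0.5, 8) is not intersected at this z (z outside [2.5, 23]); the cube at (0.5, -4) is absent (z outside [1.5, 16.5]); the cube at (11, 2.5) (footprint 19.5×20) is included at this height (perimeter 79.00 mm); Taking the union: the regions partially overlap (shared area 80.50 mm²), so the edge portions inside another operand are dropped and the merged outline is re-measured after clipping — boundary = 106.00 mm. Overall, the cross-section is a single solid region. Total boundary length (outer) = 106.00 mm.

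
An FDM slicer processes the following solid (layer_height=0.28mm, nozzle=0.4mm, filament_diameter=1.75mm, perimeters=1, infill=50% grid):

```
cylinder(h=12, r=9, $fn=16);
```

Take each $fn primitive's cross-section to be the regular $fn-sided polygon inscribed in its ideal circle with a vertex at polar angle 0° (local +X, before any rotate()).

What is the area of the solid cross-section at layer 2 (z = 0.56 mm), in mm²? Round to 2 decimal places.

247.98 mm²

At z = 0.56 mm: the cylinder: section is a regular 16-gon, circumradius r=9 (area = (16/2)·9.000²·sin(360°/16) = 247.98 mm²). Overall, the cross-section is a single solid region. Net area = 247.98 mm².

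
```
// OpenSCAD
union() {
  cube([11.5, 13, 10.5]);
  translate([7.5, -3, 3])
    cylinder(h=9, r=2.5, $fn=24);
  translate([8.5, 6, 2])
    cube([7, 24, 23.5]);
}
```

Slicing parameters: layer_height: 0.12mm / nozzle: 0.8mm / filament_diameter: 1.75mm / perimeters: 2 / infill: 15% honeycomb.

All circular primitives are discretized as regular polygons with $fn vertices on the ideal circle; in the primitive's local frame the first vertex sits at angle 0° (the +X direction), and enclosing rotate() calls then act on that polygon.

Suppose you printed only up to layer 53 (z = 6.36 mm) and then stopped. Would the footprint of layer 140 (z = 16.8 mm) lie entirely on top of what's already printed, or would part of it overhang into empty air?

Compare the two slices. At z = 6.36: the 11.5×13 cube contributes its full rectangle (area 149.50 mm²); the r=2.5 cylinder at (7.5, -3) gives a regular 24-gon of circumradius 2.5 (constant along its height) (area = (24/2)·2.500²·sin(360°/24) = 19.41 mm²); the 7×24 cube at (8.5, 6) contributes its full rectangle (area 168.00 mm²); Combining (union): the regions partially overlap — summed areas 336.91 mm² minus the doubly-counted overlap 21.00 mm² gives 315.91 mm² — area = 315.91 mm². At z = 16.8: the cube does not reach this height (z outside [0, 10.5]); the cylinder at (7.5, -3) does not reach this height (z outside [3, 12]); the cube at (8.5, 6) is present — its section is the full 7×24 rectangle (area 168.00 mm²); Combining (union): only the 7×24 cube at (8.5, 6) is present, so the union is just that shape — area = 168.00 mm². Checking containment: the cross-section at z = 16.8 is a subset of the cross-section at z = 6.36.

entirely on top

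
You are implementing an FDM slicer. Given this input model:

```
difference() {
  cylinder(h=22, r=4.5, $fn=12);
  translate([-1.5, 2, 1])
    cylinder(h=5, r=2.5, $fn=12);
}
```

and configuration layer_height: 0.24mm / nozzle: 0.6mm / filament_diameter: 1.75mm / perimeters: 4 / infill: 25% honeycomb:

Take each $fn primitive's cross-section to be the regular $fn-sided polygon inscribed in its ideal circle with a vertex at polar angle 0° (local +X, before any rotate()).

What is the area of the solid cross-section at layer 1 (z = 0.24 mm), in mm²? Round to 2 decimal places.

At z = 0.24 mm: the r=4.5 cylinder gives a regular 12-gon of circumradius 4.5 (constant along its height) (area = (12/2)·4.500²·sin(360°/12) = 60.75 mm²); the cylinder at (-1.5, 2) does not reach this height (z outside [1, 6]); After the difference (first − rest): none of the subtracted shapes is present at this height, so the r=4.5 cylinder is unchanged — area = 60.75 mm². Overall, the cross-section is a single solid region. Net area = 60.75 mm².

60.75 mm²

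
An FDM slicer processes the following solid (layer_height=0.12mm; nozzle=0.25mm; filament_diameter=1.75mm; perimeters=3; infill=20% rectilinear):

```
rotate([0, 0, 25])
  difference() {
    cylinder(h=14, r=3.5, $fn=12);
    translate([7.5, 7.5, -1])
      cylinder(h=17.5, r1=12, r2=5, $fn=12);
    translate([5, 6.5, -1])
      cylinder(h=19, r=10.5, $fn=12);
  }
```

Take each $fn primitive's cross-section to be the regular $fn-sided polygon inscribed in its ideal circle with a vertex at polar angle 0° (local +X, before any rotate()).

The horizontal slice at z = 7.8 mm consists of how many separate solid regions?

1

At z = 7.8 mm: the cylinder: section is a regular 12-gon, circumradius r=3.5; the cone at (7.5, 7.5): at t=0.503 of its height the radius interpolates to r₁+(r₂−r₁)t = 8.480, giving a regular 12-gon of that circumradius; the cylinder at (5, 6.5): section is a regular 12-gon, circumradius r=10.5; After the difference (first − rest): starting from the r=3.5 cylinder, the cone at (7.5, 7.5) partially overlaps it — only the 3.32 mm² overlap (of its 215.73 mm²) is removed, clipping the outline; the r=10.5 cylinder at (5, 6.5) partially overlaps it — only the 27.43 mm² overlap (of its 330.75 mm²) is removed, clipping the outline — 1 connected region; (rotated 25° about Z; rotation is an isometry so areas/perimeters/island counts are preserved). The result has 1 disconnected region.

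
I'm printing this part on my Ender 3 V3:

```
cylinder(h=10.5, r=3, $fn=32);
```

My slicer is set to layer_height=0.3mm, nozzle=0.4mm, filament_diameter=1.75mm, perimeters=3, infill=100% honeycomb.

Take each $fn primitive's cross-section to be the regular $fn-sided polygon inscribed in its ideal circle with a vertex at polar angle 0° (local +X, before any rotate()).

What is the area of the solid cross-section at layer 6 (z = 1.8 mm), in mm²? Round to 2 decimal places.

28.09 mm²

At z = 1.8 mm: the r=3 cylinder gives a regular 32-gon of circumradius 3 (constant along its height) (area = (32/2)·3.000²·sin(360°/32) = 28.09 mm²). Overall, the cross-section is a single solid region. Net area = 28.09 mm².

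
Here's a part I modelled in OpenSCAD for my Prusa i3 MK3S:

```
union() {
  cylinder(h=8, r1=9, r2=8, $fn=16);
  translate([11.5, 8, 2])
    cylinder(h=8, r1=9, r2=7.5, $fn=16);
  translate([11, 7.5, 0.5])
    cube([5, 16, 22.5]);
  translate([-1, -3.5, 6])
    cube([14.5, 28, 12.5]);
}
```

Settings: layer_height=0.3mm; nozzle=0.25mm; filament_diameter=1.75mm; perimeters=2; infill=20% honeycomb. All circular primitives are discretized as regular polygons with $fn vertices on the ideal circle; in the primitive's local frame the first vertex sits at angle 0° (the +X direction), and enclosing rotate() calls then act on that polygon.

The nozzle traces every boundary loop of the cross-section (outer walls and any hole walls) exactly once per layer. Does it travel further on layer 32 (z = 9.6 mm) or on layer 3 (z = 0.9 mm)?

Layer 32 (z = 9.6): the cone is not intersected at this z (z outside [0, 8]); the cone at (11.5, 8): at t=0.950 of its height the radius interpolates to r₁+(r₂−r₁)t = 7.575, giving a regular 16-gon of that circumradius (perimeter = 2·16·7.575·sin(180°/16) = 47.29 mm); the cube at (11, 7.5) (footprint 5×16) is included at this height (perimeter 42.00 mm); the cube at (-1, -3.5) is present — its section is the full 14.5×28 rectangle (perimeter 85.00 mm); Taking the union: the regions partially overlap (shared area 175.31 mm²), so the edge portions inside another operand are dropped and the merged outline is re-measured after clipping — boundary = 91.12 mm. So its perimeter = 91.12 mm. Layer 3 (z = 0.9): the cone: at t=0.113 of its height the radius interpolates to r₁+(r₂−r₁)t = 8.887, giving a regular 16-gon of that circumradius (perimeter = 2·16·8.887·sin(180°/16) = 55.48 mm); the cone at (11.5, 8) is absent (z outside [2, 10]); the cube at (11, 7.5) (footprint 5×16) is included at this height (perimeter 42.00 mm); the cube at (-1, -3.5) is absent (z outside [6, 18.5]); Taking the union: the 2 present regions are separate (no shared area or edge), so areas and boundary lengths simply add and each stays a separate island — boundary = 97.48 mm. So its perimeter = 97.48 mm. Layer 3 is larger (97.48 vs 91.12 mm).

layer 3 (z = 0.9 mm)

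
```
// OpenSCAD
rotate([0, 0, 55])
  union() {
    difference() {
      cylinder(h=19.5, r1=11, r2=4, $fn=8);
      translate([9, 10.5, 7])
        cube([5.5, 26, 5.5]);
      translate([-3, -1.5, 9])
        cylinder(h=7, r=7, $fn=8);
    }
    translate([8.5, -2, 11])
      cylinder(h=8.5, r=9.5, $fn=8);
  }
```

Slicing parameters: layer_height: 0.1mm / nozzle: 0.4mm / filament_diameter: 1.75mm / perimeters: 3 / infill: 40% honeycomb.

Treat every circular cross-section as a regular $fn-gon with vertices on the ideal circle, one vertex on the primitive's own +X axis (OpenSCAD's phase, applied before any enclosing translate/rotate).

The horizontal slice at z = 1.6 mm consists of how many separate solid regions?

At z = 1.6 mm: the cone (r1=11→r2=4) has section circumradius 10.426 here — a regular 8-gon; the cube at (9, 10.5) is not intersected at this z (z outside [7, 12.5]); the cylinder at (-3, -1.5) does not reach this height (z outside [9, 16]); After the difference (first − rest): none of the subtracted shapes is present at this height, so the cone is unchanged — 1 connected region; the cylinder at (8.5, -2) does not reach this height (z outside [11, 19.5]); Merging all regions: only the result so far is present, so the union is just that shape — 1 connected region; (whole slice rotated 55° about Z — lengths, areas and connectivity unchanged). The result has 1 disconnected region.

1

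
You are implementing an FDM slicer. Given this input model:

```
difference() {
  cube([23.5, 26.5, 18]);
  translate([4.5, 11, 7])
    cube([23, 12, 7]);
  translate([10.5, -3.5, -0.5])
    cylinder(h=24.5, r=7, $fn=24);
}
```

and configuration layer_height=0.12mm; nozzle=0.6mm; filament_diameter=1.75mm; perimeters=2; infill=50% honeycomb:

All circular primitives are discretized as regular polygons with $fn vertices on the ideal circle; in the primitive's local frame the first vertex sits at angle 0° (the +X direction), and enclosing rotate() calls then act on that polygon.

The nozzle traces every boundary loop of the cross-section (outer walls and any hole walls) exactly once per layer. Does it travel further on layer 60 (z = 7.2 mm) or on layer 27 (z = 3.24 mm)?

Layer 60 (z = 7.2): the 23.5×26.5 cube contributes its full rectangle (perimeter 100.00 mm); the cube at (4.5, 11) (footprint 23×12) is included at this height (perimeter 70.00 mm); the r=7 cylinder at (10.5, -3.5) contributes a regular 24-gon of circumradius 7 (perimeter = 2·24·7.000·sin(180°/24) = 43.86 mm); After the difference (first − rest): starting from the 23.5×26.5 cube, the 23×12 cube at (4.5, 11) partially overlaps it — only the 228.00 mm² overlap (of its 276.00 mm²) is removed, clipping the outline; the r=7 cylinder at (10.5, -3.5) partially overlaps it — only the 29.51 mm² overlap (of its 152.19 mm²) is removed, clipping the outline — boundary = 140.49 mm. So its perimeter = 140.49 mm. Layer 27 (z = 3.24): the 23.5×26.5 cube contributes its full rectangle (perimeter 100.00 mm); the cube at (4.5, 11) is not intersected at this z (z outside [7, 14]); the r=7 cylinder at (10.5, -3.5) gives a regular 24-gon of circumradius 7 (constant along its height) (perimeter = 2·24·7.000·sin(180°/24) = 43.86 mm); Subtracting the remaining from the first: starting from the 23.5×26.5 cube, the r=7 cylinder at (10.5, -3.5) partially overlaps it — only the 29.51 mm² overlap (of its 152.19 mm²) is removed, clipping the outline — boundary = 102.49 mm. So its perimeter = 102.49 mm. Layer 60 is larger (140.49 vs 102.49 mm).

layer 60 (z = 7.2 mm)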